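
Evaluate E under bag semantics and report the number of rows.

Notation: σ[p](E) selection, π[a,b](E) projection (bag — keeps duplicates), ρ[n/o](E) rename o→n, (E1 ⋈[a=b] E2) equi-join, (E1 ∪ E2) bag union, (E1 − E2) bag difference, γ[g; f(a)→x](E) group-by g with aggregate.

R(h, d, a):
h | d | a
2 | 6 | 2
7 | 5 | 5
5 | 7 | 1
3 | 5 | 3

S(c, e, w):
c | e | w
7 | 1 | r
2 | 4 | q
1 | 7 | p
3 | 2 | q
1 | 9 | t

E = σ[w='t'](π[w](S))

Subexpression sizes:
  S → 5
  π[w](S) → 5
  σ[w='t'](π[w](S)) → 1

|E| = 1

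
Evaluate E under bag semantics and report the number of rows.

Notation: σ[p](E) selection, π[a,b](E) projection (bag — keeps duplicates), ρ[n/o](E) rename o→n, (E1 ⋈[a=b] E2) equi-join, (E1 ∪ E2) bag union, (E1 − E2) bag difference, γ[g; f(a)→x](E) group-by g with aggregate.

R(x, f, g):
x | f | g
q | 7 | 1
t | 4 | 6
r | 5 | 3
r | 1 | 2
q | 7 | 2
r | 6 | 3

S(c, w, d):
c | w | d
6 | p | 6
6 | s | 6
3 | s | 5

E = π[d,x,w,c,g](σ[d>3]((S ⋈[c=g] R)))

Stepwise |·|:
  S → 3
  R → 6
  (S ⋈[c=g] R) → 4
  σ[d>3]((S ⋈[c=g] R)) → 4
  π[d,x,w,c,g](σ[d>3]((S ⋈[c=g] R))) → 4

|E| = 4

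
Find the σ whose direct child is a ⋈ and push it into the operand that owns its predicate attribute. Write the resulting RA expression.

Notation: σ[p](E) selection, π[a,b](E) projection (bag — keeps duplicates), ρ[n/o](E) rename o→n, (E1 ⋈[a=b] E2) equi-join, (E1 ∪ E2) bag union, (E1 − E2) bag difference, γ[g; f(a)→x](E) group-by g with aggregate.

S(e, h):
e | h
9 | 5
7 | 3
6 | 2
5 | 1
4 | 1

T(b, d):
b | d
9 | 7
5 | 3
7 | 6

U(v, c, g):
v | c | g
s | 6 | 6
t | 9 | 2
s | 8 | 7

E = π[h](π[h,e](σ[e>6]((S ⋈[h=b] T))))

σ filters on e, owned by the left side.
E' = π[h](π[h,e]((σ[e>6](S) ⋈[h=b] T)))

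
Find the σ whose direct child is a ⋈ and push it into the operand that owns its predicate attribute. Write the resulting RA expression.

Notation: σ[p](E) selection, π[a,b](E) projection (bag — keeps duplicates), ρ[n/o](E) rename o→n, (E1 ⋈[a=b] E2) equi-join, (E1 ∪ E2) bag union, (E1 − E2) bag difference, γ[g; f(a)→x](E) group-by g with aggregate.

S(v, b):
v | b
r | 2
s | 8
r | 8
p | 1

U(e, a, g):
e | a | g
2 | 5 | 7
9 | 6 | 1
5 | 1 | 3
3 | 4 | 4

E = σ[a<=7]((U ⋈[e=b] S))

σ filters on a, owned by the left side.
E' = (σ[a<=7](U) ⋈[e=b] S)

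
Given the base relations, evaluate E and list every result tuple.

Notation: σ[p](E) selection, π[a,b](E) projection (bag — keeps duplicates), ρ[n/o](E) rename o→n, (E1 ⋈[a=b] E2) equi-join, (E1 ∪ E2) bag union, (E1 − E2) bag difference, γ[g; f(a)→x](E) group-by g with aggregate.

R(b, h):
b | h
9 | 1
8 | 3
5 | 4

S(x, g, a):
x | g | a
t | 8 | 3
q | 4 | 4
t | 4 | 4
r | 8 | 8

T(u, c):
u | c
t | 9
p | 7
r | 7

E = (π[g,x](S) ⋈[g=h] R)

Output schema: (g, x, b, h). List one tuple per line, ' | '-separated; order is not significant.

Stepwise |·|:
  S → 4
  π[g,x](S) → 4
  R → 3
  (π[g,x](S) ⋈[g=h] R) → 2

== RESULT ==
g | x | b | h
4 | q | 5 | 4
4 | t | 5 | 4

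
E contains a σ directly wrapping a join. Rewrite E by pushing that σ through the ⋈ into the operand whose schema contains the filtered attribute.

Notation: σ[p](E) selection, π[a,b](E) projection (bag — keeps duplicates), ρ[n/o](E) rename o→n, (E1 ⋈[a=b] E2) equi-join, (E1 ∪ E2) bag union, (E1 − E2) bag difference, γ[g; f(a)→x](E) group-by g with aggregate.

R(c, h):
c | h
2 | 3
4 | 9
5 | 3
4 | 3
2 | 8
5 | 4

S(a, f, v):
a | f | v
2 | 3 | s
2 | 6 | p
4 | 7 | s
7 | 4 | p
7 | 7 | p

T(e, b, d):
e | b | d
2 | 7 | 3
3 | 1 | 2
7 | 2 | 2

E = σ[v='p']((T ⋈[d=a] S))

σ filters on v, owned by the right side.
E' = (T ⋈[d=a] σ[v='p'](S))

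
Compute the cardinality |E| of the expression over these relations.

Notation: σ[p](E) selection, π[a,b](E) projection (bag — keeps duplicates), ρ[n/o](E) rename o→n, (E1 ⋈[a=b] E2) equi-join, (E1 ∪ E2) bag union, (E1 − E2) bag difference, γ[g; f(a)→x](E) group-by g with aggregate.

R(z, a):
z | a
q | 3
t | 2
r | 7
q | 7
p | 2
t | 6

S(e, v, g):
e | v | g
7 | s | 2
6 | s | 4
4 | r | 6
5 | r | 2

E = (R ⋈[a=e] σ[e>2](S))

Per-node cardinality:
  R → 6
  S → 4
  σ[e>2](S) → 4
  (R ⋈[a=e] σ[e>2](S)) → 3

|E| = 3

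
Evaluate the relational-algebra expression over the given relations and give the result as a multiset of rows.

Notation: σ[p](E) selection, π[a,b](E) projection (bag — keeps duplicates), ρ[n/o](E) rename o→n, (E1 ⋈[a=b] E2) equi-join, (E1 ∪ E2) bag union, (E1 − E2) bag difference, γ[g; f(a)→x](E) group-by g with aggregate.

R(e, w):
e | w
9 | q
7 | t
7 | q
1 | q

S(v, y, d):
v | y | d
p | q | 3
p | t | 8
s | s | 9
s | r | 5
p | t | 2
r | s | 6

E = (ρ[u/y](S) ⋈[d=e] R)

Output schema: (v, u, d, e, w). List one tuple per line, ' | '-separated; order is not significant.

Per-node cardinality:
  S → 6
  ρ[u/y](S) → 6
  R → 4
  (ρ[u/y](S) ⋈[d=e] R) → 1

== RESULT ==
v | u | d | e | w
s | s | 9 | 9 | q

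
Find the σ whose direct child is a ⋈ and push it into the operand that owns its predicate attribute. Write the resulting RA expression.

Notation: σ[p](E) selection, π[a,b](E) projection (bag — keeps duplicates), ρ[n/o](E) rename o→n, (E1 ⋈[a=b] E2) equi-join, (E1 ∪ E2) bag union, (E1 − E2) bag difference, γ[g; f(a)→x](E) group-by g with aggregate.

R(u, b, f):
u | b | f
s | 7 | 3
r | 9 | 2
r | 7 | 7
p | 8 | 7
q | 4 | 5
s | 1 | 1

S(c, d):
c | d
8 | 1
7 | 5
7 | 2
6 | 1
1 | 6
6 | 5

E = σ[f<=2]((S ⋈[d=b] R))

σ filters on f, owned by the right side.
E' = (S ⋈[d=b] σ[f<=2](R))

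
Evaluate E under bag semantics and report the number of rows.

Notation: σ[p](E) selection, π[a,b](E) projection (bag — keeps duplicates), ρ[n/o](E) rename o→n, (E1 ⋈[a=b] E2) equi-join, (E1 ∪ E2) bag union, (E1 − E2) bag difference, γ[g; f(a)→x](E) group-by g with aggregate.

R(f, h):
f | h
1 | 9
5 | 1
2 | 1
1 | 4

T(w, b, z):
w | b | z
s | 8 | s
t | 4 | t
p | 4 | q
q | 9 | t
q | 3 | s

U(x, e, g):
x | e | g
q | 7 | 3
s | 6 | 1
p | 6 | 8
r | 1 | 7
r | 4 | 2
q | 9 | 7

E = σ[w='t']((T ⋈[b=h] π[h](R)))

Subexpression sizes:
  T → 5
  R → 4
  π[h](R) → 4
  (T ⋈[b=h] π[h](R)) → 3
  σ[w='t']((T ⋈[b=h] π[h](R))) → 1

|E| = 1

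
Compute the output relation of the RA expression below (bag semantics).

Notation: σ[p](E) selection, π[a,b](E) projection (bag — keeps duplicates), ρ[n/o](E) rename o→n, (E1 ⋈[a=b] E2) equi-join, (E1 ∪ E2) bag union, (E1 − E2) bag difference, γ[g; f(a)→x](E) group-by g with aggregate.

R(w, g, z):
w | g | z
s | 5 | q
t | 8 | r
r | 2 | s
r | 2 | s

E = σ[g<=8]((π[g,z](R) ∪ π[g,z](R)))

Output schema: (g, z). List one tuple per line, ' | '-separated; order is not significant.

Subexpression sizes:
  R → 4
  π[g,z](R) → 4
  R → 4
  π[g,z](R) → 4
  (π[g,z](R) ∪ π[g,z](R)) → 8
  σ[g<=8]((π[g,z](R) ∪ π[g,z](R))) → 8

== RESULT ==
g | z
2 | s
2 | s
2 | s
2 | s
5 | q
5 | q
8 | r
8 | r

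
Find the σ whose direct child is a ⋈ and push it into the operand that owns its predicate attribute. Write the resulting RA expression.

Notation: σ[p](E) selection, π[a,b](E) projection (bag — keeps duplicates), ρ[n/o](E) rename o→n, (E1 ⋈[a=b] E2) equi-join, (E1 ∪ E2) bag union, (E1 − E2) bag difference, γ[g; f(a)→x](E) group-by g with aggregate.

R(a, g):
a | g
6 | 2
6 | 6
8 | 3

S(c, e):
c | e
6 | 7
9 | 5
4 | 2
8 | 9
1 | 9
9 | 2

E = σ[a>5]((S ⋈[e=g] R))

σ filters on a, owned by the right side.
E' = (S ⋈[e=g] σ[a>5](R))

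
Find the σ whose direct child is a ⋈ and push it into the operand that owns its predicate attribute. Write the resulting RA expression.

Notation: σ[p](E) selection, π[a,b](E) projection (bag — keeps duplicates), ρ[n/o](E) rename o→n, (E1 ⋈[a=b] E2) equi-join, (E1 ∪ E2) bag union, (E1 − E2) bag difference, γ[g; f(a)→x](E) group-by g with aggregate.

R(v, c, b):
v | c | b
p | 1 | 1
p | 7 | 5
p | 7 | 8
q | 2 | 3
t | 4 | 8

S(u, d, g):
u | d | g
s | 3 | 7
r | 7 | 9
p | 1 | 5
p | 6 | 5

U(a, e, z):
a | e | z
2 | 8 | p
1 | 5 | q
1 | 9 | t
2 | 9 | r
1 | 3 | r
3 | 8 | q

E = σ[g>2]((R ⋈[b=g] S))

σ filters on g, owned by the right side.
E' = (R ⋈[b=g] σ[g>2](S))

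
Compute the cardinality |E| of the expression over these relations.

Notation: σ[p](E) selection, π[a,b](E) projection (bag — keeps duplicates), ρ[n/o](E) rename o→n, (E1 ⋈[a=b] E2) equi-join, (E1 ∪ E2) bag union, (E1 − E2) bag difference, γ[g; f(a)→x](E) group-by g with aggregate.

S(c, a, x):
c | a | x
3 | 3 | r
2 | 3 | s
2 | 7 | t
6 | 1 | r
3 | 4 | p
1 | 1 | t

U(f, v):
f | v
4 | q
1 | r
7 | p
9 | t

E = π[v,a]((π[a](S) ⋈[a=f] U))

Per-node cardinality:
  S → 6
  π[a](S) → 6
  U → 4
  (π[a](S) ⋈[a=f] U) → 4
  π[v,a]((π[a](S) ⋈[a=f] U)) → 4

|E| = 4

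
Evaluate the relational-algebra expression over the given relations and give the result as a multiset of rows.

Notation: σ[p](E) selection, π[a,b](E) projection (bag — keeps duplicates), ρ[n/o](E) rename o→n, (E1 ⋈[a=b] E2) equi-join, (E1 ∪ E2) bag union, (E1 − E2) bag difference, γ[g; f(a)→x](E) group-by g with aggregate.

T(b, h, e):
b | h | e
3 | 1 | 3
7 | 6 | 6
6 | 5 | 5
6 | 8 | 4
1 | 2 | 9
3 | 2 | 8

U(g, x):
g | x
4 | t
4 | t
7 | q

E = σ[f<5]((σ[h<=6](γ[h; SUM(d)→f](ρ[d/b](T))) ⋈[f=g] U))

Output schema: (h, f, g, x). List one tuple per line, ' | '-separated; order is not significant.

Stepwise |·|:
  T → 6
  ρ[d/b](T) → 6
  γ[h; SUM(d)→f](ρ[d/b](T)) → 5
  σ[h<=6](γ[h; SUM(d)→f](ρ[d/b](T))) → 4
  U → 3
  (σ[h<=6](γ[h; SUM(d)→f](ρ[d/b](T))) ⋈[f=g] U) → 3
  σ[f<5]((σ[h<=6](γ[h; SUM(d)→f](ρ[d/b](T))) ⋈[f=g] U)) → 2

== RESULT ==
h | f | g | x
2 | 4 | 4 | t
2 | 4 | 4 | t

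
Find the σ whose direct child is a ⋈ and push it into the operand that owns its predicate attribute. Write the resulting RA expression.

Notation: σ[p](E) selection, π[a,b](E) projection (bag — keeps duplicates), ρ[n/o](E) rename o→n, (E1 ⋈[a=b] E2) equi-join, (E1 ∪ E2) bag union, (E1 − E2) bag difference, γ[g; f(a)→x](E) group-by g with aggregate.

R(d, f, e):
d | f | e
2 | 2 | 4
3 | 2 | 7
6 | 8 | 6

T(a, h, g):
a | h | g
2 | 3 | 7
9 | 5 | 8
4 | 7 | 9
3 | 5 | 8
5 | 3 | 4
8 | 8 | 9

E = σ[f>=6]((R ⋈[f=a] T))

σ filters on f, owned by the left side.
E' = (σ[f>=6](R) ⋈[f=a] T)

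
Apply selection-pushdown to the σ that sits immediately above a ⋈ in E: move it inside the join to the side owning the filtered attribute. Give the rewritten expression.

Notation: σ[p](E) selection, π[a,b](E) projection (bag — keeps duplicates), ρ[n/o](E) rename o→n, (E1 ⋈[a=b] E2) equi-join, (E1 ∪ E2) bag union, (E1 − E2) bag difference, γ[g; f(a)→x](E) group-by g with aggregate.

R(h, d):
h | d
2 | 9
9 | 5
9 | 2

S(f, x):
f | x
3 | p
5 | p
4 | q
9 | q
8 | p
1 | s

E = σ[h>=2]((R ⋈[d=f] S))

σ filters on h, owned by the left side.
E' = (σ[h>=2](R) ⋈[d=f] S)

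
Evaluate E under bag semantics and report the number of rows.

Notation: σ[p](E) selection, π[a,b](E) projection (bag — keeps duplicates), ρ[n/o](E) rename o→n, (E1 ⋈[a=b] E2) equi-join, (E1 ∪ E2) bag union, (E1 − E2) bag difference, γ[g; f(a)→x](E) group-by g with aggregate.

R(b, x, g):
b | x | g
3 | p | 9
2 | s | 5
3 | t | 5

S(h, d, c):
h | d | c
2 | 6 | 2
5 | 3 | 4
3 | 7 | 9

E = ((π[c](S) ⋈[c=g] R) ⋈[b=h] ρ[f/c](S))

Stepwise |·|:
  S → 3
  π[c](S) → 3
  R → 3
  (π[c](S) ⋈[c=g] R) → 1
  S → 3
  ρ[f/c](S) → 3
  ((π[c](S) ⋈[c=g] R) ⋈[b=h] ρ[f/c](S)) → 1

|E| = 1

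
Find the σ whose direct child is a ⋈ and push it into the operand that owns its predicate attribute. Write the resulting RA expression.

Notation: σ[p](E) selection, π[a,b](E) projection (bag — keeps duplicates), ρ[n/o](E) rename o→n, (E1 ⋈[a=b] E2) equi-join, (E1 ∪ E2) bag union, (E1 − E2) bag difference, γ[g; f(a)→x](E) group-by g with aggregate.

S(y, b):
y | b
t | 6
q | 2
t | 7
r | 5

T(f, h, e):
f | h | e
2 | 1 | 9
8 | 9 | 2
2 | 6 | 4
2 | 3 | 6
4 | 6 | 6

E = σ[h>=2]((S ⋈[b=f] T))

σ filters on h, owned by the right side.
E' = (S ⋈[b=f] σ[h>=2](T))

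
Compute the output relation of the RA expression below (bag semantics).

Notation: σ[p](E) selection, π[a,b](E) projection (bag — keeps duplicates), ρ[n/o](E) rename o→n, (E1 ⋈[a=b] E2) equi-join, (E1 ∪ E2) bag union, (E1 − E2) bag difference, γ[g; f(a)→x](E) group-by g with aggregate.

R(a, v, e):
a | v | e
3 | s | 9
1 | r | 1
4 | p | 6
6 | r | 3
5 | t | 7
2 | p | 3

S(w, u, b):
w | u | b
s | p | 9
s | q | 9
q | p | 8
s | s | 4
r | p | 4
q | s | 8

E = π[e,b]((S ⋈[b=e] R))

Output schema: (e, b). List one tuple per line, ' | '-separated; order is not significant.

Per-node cardinality:
  S → 6
  R → 6
  (S ⋈[b=e] R) → 2
  π[e,b]((S ⋈[b=e] R)) → 2

== RESULT ==
e | b
9 | 9
9 | 9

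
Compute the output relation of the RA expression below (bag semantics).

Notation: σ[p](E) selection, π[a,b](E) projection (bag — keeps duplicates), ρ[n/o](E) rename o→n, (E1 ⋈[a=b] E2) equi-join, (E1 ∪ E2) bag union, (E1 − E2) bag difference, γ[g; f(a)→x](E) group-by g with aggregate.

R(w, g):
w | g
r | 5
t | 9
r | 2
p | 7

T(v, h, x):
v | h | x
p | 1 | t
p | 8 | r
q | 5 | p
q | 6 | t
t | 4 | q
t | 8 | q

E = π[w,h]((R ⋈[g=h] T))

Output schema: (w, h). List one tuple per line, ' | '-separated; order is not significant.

Per-node cardinality:
  R → 4
  T → 6
  (R ⋈[g=h] T) → 1
  π[w,h]((R ⋈[g=h] T)) → 1

== RESULT ==
w | h
r | 5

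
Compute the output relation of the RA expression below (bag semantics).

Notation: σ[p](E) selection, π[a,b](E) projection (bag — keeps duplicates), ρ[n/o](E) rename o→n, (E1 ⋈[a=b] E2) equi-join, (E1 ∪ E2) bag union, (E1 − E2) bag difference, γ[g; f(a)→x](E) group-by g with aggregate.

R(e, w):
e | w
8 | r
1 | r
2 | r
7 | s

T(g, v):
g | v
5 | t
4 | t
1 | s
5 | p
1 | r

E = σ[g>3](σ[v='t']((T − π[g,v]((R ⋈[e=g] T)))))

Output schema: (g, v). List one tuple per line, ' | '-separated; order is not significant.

Row counts bottom-up:
  T → 5
  R → 4
  T → 5
  (R ⋈[e=g] T) → 2
  π[g,v]((R ⋈[e=g] T)) → 2
  (T − π[g,v]((R ⋈[e=g] T))) → 3
  σ[v='t']((T − π[g,v]((R ⋈[e=g] T)))) → 2
  σ[g>3](σ[v='t']((T − π[g,v]((R ⋈[e=g] T))))) → 2

== RESULT ==
g | v
4 | t
5 | t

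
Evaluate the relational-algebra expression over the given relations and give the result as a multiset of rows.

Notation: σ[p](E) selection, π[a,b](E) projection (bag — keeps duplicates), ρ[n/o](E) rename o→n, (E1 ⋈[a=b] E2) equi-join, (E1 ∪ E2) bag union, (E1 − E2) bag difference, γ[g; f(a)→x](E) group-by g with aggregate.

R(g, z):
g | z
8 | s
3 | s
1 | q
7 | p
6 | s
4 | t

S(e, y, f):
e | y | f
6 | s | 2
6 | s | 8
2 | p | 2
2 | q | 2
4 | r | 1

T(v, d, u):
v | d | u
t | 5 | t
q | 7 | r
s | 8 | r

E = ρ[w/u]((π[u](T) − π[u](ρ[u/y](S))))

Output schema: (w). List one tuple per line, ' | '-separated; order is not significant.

Stepwise |·|:
  T → 3
  π[u](T) → 3
  S → 5
  ρ[u/y](S) → 5
  π[u](ρ[u/y](S)) → 5
  (π[u](T) − π[u](ρ[u/y](S))) → 2
  ρ[w/u]((π[u](T) − π[u](ρ[u/y](S)))) → 2

== RESULT ==
w
r
t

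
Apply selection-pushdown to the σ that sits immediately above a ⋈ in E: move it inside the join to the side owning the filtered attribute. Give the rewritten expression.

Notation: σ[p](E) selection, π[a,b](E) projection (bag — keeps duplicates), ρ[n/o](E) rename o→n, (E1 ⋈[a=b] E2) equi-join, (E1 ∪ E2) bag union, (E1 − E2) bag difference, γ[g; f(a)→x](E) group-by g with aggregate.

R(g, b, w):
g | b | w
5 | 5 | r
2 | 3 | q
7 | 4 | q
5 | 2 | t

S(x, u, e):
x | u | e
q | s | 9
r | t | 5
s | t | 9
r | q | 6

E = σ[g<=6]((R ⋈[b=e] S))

σ filters on g, owned by the left side.
E' = (σ[g<=6](R) ⋈[b=e] S)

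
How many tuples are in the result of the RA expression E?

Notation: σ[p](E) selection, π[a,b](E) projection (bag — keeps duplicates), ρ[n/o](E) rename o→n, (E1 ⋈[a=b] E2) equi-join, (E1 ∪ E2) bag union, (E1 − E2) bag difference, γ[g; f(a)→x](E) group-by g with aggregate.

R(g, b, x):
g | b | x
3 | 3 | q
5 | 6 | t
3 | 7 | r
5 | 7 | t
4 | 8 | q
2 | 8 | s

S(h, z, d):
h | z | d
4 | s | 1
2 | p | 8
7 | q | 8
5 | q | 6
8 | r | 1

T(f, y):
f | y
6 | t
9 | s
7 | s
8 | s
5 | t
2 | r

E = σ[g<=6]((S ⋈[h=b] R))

Subexpression sizes:
  S → 5
  R → 6
  (S ⋈[h=b] R) → 4
  σ[g<=6]((S ⋈[h=b] R)) → 4

|E| = 4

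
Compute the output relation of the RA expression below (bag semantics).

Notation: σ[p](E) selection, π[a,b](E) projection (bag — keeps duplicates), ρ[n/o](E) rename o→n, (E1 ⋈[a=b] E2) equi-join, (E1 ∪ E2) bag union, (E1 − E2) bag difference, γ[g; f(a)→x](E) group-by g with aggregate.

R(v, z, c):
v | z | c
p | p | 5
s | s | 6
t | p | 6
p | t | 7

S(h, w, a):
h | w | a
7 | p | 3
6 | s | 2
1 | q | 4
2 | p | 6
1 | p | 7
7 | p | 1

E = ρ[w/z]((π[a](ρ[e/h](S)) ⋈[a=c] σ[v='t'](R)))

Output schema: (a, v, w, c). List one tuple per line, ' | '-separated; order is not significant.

Row counts bottom-up:
  S → 6
  ρ[e/h](S) → 6
  π[a](ρ[e/h](S)) → 6
  R → 4
  σ[v='t'](R) → 1
  (π[a](ρ[e/h](S)) ⋈[a=c] σ[v='t'](R)) → 1
  ρ[w/z]((π[a](ρ[e/h](S)) ⋈[a=c] σ[v='t'](R))) → 1

== RESULT ==
a | v | w | c
6 | t | p | 6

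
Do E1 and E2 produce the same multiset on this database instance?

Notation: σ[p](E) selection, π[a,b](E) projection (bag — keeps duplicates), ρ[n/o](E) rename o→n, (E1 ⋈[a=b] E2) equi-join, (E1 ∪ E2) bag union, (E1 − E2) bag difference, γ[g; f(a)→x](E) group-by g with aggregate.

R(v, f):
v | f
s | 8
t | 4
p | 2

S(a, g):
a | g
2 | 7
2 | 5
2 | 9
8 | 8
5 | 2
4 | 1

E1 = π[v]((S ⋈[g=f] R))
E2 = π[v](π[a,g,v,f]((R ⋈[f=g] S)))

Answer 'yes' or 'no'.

E1 stepwise |·|:
  S → 6
  R → 3
  (S ⋈[g=f] R) → 2
  π[v]((S ⋈[g=f] R)) → 2
E2 stepwise |·|:
  R → 3
  S → 6
  (R ⋈[f=g] S) → 2
  π[a,g,v,f]((R ⋈[f=g] S)) → 2
  π[v](π[a,g,v,f]((R ⋈[f=g] S))) → 2

E1 and E2 produce the same multiset:
v
p
s

yes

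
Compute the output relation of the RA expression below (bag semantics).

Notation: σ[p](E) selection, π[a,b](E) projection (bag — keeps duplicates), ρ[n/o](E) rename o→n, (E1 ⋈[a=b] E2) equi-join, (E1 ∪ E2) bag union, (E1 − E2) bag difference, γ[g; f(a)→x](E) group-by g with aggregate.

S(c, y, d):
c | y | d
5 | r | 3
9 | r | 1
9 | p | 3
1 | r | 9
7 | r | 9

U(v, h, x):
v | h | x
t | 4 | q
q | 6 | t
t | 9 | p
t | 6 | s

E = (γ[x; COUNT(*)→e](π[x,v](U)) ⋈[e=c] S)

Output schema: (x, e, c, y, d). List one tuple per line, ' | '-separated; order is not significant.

Per-node cardinality:
  U → 4
  π[x,v](U) → 4
  γ[x; COUNT(*)→e](π[x,v](U)) → 4
  S → 5
  (γ[x; COUNT(*)→e](π[x,v](U)) ⋈[e=c] S) → 4

== RESULT ==
x | e | c | y | d
p | 1 | 1 | r | 9
q | 1 | 1 | r | 9
s | 1 | 1 | r | 9
t | 1 | 1 | r | 9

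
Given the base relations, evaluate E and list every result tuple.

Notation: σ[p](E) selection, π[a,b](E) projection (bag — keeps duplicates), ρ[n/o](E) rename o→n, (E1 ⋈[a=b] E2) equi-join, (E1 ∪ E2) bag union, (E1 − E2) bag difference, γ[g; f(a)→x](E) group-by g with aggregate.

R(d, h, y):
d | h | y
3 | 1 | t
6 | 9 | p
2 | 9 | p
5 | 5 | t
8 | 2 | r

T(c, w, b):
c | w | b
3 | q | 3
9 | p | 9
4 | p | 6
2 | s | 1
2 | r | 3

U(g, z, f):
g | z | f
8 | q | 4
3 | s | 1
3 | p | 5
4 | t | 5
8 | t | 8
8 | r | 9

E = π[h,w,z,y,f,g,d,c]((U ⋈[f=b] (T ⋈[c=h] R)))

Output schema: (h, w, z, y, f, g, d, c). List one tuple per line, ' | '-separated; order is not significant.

Stepwise |·|:
  U → 6
  T → 5
  R → 5
  (T ⋈[c=h] R) → 4
  (U ⋈[f=b] (T ⋈[c=h] R)) → 3
  π[h,w,z,y,f,g,d,c]((U ⋈[f=b] (T ⋈[c=h] R))) → 3

== RESULT ==
h | w | z | y | f | g | d | c
2 | s | s | r | 1 | 3 | 8 | 2
9 | p | r | p | 9 | 8 | 2 | 9
9 | p | r | p | 9 | 8 | 6 | 9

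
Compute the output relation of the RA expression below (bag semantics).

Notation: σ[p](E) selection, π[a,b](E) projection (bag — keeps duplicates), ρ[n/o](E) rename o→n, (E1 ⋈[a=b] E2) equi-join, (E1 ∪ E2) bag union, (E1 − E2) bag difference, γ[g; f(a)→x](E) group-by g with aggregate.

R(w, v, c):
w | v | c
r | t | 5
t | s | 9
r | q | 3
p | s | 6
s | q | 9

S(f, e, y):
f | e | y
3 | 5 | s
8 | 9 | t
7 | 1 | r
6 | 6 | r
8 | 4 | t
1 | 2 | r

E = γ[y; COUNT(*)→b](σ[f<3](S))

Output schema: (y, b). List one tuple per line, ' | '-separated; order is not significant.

Row counts bottom-up:
  S → 6
  σ[f<3](S) → 1
  γ[y; COUNT(*)→b](σ[f<3](S)) → 1

== RESULT ==
y | b
r | 1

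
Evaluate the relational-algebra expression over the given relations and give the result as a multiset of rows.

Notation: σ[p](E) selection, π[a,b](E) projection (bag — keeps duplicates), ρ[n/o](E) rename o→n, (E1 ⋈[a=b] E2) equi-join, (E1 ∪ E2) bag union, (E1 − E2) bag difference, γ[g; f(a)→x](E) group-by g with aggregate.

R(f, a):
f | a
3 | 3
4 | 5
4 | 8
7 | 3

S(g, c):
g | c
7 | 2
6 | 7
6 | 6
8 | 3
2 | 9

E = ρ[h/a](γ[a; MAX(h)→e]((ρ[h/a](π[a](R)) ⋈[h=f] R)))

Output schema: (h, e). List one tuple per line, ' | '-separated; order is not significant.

Per-node cardinality:
  R → 4
  π[a](R) → 4
  ρ[h/a](π[a](R)) → 4
  R → 4
  (ρ[h/a](π[a](R)) ⋈[h=f] R) → 2
  γ[a; MAX(h)→e]((ρ[h/a](π[a](R)) ⋈[h=f] R)) → 1
  ρ[h/a](γ[a; MAX(h)→e]((ρ[h/a](π[a](R)) ⋈[h=f] R))) → 1

== RESULT ==
h | e
3 | 3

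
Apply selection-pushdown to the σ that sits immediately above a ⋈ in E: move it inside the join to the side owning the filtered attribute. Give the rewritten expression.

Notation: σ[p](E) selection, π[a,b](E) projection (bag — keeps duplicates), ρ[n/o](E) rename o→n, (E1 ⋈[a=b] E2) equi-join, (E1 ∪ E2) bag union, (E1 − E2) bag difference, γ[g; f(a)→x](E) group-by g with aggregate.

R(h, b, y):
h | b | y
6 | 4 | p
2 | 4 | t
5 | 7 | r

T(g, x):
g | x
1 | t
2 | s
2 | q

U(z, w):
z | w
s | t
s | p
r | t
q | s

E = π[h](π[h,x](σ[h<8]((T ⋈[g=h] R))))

σ filters on h, owned by the right side.
E' = π[h](π[h,x]((T ⋈[g=h] σ[h<8](R))))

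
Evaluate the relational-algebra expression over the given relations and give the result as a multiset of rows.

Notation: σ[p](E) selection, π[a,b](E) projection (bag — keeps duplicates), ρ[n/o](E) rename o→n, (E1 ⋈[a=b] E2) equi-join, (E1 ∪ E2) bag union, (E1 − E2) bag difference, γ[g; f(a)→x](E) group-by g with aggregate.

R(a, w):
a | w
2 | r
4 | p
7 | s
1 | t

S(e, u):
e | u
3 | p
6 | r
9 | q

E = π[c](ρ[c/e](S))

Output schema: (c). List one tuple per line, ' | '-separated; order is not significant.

Per-node cardinality:
  S → 3
  ρ[c/e](S) → 3
  π[c](ρ[c/e](S)) → 3

== RESULT ==
c
3
6
9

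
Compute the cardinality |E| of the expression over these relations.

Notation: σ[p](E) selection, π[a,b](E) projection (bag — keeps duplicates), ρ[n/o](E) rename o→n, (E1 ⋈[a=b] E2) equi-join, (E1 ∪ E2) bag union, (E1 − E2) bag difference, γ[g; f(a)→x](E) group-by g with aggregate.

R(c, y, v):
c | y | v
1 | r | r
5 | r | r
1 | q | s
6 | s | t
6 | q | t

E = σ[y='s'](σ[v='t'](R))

Per-node cardinality:
  R → 5
  σ[v='t'](R) → 2
  σ[y='s'](σ[v='t'](R)) → 1

|E| = 1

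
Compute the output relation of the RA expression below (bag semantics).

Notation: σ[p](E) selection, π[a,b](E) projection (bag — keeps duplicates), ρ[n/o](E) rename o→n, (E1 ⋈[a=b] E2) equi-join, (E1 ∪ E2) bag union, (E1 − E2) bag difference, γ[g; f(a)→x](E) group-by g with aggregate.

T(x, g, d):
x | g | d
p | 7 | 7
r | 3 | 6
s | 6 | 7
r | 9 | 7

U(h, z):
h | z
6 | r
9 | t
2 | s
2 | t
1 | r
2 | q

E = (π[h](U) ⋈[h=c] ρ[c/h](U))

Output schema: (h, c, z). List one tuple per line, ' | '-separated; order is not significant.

Stepwise |·|:
  U → 6
  π[h](U) → 6
  U → 6
  ρ[c/h](U) → 6
  (π[h](U) ⋈[h=c] ρ[c/h](U)) → 12

== RESULT ==
h | c | z
1 | 1 | r
2 | 2 | q
2 | 2 | q
2 | 2 | q
2 | 2 | s
2 | 2 | s
2 | 2 | s
2 | 2 | t
2 | 2 | t
2 | 2 | t
6 | 6 | r
9 | 9 | t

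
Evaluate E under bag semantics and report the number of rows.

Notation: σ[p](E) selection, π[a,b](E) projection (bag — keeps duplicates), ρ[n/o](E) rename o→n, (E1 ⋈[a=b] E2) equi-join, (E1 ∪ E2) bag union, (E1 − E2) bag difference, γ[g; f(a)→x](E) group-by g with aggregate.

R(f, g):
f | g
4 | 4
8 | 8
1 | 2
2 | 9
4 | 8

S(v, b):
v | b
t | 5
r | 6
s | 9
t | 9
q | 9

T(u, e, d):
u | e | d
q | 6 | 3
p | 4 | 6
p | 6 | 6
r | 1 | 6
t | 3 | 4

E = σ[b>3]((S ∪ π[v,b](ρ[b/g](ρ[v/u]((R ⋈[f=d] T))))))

Subexpression sizes:
  S → 5
  R → 5
  T → 5
  (R ⋈[f=d] T) → 2
  ρ[v/u]((R ⋈[f=d] T)) → 2
  ρ[b/g](ρ[v/u]((R ⋈[f=d] T))) → 2
  π[v,b](ρ[b/g](ρ[v/u]((R ⋈[f=d] T)))) → 2
  (S ∪ π[v,b](ρ[b/g](ρ[v/u]((R ⋈[f=d] T))))) → 7
  σ[b>3]((S ∪ π[v,b](ρ[b/g](ρ[v/u]((R ⋈[f=d] T)))))) → 7

|E| = 7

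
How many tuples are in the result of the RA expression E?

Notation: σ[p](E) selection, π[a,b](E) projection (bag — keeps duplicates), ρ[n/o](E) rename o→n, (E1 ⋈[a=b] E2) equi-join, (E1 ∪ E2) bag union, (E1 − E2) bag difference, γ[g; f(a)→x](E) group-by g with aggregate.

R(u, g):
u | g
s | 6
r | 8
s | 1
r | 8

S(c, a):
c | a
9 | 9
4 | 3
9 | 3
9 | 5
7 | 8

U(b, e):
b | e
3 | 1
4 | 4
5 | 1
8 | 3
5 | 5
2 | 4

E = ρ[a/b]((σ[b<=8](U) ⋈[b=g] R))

Row counts bottom-up:
  U → 6
  σ[b<=8](U) → 6
  R → 4
  (σ[b<=8](U) ⋈[b=g] R) → 2
  ρ[a/b]((σ[b<=8](U) ⋈[b=g] R)) → 2

|E| = 2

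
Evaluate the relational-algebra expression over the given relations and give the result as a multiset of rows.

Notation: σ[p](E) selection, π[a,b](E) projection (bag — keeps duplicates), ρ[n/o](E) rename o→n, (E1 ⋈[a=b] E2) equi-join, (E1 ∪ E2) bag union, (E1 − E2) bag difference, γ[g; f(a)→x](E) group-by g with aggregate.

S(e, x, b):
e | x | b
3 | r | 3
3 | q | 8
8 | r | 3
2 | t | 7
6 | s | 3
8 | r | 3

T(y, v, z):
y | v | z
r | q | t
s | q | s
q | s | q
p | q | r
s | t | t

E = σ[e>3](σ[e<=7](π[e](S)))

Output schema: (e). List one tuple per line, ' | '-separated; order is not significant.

Subexpression sizes:
  S → 6
  π[e](S) → 6
  σ[e<=7](π[e](S)) → 4
  σ[e>3](σ[e<=7](π[e](S))) → 1

== RESULT ==
e
6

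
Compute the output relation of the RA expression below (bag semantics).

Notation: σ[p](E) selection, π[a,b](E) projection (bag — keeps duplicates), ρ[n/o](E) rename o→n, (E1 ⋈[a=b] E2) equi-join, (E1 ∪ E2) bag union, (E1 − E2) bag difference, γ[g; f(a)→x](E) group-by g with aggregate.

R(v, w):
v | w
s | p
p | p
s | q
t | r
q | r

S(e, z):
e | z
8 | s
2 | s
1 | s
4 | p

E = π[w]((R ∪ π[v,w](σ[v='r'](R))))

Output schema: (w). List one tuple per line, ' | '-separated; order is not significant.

Stepwise |·|:
  R → 5
  R → 5
  σ[v='r'](R) → 0
  π[v,w](σ[v='r'](R)) → 0
  (R ∪ π[v,w](σ[v='r'](R))) → 5
  π[w]((R ∪ π[v,w](σ[v='r'](R)))) → 5

== RESULT ==
w
p
p
q
r
r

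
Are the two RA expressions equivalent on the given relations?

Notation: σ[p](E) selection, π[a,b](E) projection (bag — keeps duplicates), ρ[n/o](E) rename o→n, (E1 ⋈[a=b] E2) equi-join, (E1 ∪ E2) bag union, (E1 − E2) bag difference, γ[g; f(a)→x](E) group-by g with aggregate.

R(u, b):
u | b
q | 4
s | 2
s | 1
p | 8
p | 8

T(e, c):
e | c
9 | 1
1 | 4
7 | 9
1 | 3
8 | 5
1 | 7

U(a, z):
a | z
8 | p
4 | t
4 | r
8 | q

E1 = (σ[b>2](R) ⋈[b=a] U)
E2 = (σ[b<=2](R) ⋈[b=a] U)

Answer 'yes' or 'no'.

E1 row counts bottom-up:
  R → 5
  σ[b>2](R) → 3
  U → 4
  (σ[b>2](R) ⋈[b=a] U) → 6
E2 row counts bottom-up:
  R → 5
  σ[b<=2](R) → 2
  U → 4
  (σ[b<=2](R) ⋈[b=a] U) → 0

E1 result:
u | b | a | z
p | 8 | 8 | p
p | 8 | 8 | p
p | 8 | 8 | q
p | 8 | 8 | q
q | 4 | 4 | r
q | 4 | 4 | t
E2 result:
u | b | a | z
(0 rows)
Witness: ('p', 8, 8, 'p') appears 2× in E1 but 0× in E2.

no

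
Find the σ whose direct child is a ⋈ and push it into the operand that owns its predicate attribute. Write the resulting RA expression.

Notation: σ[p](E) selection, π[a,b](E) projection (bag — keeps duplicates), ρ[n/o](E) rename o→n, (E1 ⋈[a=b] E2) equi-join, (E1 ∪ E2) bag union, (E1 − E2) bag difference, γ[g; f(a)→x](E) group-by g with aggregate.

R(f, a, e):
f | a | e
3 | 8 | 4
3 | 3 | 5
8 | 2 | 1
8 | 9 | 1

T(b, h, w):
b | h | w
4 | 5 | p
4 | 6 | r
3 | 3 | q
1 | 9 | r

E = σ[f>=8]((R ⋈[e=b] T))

σ filters on f, owned by the left side.
E' = (σ[f>=8](R) ⋈[e=b] T)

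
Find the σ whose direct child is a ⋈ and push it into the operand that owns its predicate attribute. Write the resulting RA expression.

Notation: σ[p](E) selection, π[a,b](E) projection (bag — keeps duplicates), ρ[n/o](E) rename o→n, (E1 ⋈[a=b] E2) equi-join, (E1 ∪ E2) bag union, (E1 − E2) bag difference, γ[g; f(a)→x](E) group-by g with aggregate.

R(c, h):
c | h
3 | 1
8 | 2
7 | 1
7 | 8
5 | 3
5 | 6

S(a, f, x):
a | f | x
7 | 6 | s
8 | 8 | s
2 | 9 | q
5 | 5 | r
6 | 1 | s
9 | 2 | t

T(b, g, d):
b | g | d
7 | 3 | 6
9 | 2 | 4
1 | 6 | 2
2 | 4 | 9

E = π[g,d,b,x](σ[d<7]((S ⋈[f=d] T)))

σ filters on d, owned by the right side.
E' = π[g,d,b,x]((S ⋈[f=d] σ[d<7](T)))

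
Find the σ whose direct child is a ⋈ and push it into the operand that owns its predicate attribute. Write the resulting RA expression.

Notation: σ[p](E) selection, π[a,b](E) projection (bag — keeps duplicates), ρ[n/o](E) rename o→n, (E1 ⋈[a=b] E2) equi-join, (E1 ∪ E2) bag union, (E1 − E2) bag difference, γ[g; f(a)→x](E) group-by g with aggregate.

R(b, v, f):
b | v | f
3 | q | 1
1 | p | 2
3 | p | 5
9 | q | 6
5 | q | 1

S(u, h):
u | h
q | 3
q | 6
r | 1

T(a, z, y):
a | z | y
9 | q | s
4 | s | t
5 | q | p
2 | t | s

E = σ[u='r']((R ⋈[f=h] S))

σ filters on u, owned by the right side.
E' = (R ⋈[f=h] σ[u='r'](S))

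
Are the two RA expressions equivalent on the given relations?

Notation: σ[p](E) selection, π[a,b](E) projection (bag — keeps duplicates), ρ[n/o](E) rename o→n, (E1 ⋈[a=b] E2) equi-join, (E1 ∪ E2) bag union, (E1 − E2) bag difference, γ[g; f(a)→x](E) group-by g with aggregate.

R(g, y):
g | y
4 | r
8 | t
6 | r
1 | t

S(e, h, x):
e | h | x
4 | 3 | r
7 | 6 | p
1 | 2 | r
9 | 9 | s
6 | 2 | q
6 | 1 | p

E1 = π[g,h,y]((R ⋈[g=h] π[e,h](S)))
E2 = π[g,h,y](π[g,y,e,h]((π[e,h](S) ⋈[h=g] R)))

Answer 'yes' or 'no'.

E1 subexpression sizes:
  R → 4
  S → 6
  π[e,h](S) → 6
  (R ⋈[g=h] π[e,h](S)) → 2
  π[g,h,y]((R ⋈[g=h] π[e,h](S))) → 2
E2 subexpression sizes:
  S → 6
  π[e,h](S) → 6
  R → 4
  (π[e,h](S) ⋈[h=g] R) → 2
  π[g,y,e,h]((π[e,h](S) ⋈[h=g] R)) → 2
  π[g,h,y](π[g,y,e,h]((π[e,h](S) ⋈[h=g] R))) → 2

E1 and E2 produce the same multiset:
g | h | y
1 | 1 | t
6 | 6 | r

yes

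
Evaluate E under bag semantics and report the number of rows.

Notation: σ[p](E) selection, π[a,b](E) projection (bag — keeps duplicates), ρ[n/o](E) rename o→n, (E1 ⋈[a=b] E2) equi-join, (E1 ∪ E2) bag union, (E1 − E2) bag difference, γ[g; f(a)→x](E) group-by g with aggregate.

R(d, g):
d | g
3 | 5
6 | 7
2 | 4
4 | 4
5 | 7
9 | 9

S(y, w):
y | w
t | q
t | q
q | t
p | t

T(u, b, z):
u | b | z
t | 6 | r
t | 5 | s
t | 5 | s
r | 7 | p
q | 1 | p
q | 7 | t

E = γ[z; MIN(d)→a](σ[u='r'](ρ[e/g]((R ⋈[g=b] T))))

Stepwise |·|:
  R → 6
  T → 6
  (R ⋈[g=b] T) → 6
  ρ[e/g]((R ⋈[g=b] T)) → 6
  σ[u='r'](ρ[e/g]((R ⋈[g=b] T))) → 2
  γ[z; MIN(d)→a](σ[u='r'](ρ[e/g]((R ⋈[g=b] T)))) → 1

|E| = 1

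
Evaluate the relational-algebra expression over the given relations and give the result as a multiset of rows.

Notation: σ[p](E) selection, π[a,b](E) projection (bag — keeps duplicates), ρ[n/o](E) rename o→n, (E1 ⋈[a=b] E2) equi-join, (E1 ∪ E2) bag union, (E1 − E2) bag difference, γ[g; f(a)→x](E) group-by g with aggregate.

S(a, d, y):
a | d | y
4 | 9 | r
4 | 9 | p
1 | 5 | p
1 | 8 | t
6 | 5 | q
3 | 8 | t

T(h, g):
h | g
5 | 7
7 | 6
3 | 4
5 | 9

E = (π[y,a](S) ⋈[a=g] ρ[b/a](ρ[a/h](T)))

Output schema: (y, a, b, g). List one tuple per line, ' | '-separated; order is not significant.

Row counts bottom-up:
  S → 6
  π[y,a](S) → 6
  T → 4
  ρ[a/h](T) → 4
  ρ[b/a](ρ[a/h](T)) → 4
  (π[y,a](S) ⋈[a=g] ρ[b/a](ρ[a/h](T))) → 3

== RESULT ==
y | a | b | g
p | 4 | 3 | 4
q | 6 | 7 | 6
r | 4 | 3 | 4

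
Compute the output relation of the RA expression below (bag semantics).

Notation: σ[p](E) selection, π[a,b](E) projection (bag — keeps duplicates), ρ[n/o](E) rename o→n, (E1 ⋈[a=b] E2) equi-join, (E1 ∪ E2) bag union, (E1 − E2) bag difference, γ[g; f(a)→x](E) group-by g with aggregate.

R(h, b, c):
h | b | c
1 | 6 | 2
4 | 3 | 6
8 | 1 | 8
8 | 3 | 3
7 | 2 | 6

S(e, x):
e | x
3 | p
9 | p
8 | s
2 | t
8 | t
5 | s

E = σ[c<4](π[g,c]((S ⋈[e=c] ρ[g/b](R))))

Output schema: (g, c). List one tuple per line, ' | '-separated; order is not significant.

Stepwise |·|:
  S → 6
  R → 5
  ρ[g/b](R) → 5
  (S ⋈[e=c] ρ[g/b](R)) → 4
  π[g,c]((S ⋈[e=c] ρ[g/b](R))) → 4
  σ[c<4](π[g,c]((S ⋈[e=c] ρ[g/b](R)))) → 2

== RESULT ==
g | c
3 | 3
6 | 2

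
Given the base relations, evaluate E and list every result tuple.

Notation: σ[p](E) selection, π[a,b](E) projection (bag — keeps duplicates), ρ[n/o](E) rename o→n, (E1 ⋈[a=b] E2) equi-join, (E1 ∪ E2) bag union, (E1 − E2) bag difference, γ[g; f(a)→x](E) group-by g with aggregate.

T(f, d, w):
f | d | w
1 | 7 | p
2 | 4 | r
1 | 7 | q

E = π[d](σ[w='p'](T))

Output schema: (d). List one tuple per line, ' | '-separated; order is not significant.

Subexpression sizes:
  T → 3
  σ[w='p'](T) → 1
  π[d](σ[w='p'](T)) → 1

== RESULT ==
d
7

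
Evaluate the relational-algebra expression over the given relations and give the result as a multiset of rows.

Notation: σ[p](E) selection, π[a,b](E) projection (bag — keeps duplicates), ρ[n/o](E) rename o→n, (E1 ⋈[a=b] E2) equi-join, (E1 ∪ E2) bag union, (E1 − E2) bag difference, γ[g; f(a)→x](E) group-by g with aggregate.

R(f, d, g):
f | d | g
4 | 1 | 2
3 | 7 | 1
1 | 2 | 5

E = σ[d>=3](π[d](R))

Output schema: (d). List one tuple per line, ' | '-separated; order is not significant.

Subexpression sizes:
  R → 3
  π[d](R) → 3
  σ[d>=3](π[d](R)) → 1

== RESULT ==
d
7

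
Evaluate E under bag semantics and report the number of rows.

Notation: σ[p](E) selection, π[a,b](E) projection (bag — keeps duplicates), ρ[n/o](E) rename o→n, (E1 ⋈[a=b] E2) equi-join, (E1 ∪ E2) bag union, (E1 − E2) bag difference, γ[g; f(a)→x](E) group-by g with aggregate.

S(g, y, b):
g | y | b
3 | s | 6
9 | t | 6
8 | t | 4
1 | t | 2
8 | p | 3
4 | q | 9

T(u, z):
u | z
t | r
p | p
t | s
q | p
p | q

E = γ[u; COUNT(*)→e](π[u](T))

Stepwise |·|:
  T → 5
  π[u](T) → 5
  γ[u; COUNT(*)→e](π[u](T)) → 3

|E| = 3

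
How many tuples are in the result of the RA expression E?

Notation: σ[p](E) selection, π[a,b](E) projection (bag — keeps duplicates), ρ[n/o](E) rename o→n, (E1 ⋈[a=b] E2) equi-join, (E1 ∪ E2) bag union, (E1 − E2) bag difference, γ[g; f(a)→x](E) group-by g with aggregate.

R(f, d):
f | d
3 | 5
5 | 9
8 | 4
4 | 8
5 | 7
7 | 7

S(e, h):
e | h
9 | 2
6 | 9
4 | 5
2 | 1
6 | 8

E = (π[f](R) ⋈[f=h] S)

Per-node cardinality:
  R → 6
  π[f](R) → 6
  S → 5
  (π[f](R) ⋈[f=h] S) → 3

|E| = 3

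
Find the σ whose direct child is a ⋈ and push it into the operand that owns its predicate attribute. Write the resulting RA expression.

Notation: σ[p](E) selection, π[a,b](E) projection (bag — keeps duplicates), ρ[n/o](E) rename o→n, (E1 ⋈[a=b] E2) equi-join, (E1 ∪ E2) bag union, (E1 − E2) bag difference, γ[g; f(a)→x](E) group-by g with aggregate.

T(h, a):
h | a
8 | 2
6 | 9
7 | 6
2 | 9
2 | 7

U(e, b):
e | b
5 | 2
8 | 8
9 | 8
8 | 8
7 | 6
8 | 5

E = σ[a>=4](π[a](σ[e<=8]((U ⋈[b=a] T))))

σ filters on e, owned by the left side.
E' = σ[a>=4](π[a]((σ[e<=8](U) ⋈[b=a] T)))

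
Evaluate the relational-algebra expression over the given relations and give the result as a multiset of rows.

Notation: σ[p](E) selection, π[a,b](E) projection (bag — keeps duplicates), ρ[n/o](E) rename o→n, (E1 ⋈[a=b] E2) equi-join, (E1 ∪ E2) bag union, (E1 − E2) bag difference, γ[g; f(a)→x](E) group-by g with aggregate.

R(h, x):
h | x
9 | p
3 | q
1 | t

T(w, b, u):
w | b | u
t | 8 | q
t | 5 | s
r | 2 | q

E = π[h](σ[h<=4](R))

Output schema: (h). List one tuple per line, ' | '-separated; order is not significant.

Per-node cardinality:
  R → 3
  σ[h<=4](R) → 2
  π[h](σ[h<=4](R)) → 2

== RESULT ==
h
1
3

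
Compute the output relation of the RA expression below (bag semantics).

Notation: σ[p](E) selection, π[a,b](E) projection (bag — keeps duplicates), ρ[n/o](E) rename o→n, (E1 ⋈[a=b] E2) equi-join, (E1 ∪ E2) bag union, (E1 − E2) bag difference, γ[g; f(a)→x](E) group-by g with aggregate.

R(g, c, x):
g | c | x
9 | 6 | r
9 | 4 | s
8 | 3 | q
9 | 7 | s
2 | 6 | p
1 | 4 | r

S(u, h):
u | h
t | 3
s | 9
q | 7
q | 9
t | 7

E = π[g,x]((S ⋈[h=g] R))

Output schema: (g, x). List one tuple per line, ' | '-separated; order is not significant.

Stepwise |·|:
  S → 5
  R → 6
  (S ⋈[h=g] R) → 6
  π[g,x]((S ⋈[h=g] R)) → 6

== RESULT ==
g | x
9 | r
9 | r
9 | s
9 | s
9 | s
9 | s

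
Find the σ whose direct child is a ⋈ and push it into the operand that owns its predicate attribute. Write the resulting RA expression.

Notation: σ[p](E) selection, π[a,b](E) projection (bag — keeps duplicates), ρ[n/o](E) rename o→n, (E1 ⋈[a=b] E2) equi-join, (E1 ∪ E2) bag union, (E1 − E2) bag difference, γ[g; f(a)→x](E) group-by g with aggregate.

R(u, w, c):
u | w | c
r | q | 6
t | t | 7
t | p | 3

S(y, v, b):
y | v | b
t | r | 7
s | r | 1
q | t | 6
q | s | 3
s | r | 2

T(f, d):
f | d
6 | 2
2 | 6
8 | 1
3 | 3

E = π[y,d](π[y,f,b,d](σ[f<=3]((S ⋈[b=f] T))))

σ filters on f, owned by the right side.
E' = π[y,d](π[y,f,b,d]((S ⋈[b=f] σ[f<=3](T))))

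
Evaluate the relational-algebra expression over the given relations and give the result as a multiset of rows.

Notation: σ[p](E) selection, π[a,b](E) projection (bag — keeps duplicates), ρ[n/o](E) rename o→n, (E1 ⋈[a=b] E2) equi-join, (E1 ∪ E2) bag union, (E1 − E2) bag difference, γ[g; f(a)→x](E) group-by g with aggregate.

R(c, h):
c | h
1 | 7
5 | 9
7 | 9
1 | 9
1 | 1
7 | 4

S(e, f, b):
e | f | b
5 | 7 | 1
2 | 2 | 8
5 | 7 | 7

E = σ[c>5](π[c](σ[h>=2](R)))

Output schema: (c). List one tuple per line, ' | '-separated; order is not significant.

Per-node cardinality:
  R → 6
  σ[h>=2](R) → 5
  π[c](σ[h>=2](R)) → 5
  σ[c>5](π[c](σ[h>=2](R))) → 2

== RESULT ==
c
7
7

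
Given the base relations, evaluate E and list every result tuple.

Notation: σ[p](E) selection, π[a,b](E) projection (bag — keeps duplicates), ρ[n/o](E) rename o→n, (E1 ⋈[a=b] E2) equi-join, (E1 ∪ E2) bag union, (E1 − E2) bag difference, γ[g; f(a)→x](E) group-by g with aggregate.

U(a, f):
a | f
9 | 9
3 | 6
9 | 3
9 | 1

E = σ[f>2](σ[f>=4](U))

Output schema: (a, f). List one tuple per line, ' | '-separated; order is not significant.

Subexpression sizes:
  U → 4
  σ[f>=4](U) → 2
  σ[f>2](σ[f>=4](U)) → 2

== RESULT ==
a | f
3 | 6
9 | 9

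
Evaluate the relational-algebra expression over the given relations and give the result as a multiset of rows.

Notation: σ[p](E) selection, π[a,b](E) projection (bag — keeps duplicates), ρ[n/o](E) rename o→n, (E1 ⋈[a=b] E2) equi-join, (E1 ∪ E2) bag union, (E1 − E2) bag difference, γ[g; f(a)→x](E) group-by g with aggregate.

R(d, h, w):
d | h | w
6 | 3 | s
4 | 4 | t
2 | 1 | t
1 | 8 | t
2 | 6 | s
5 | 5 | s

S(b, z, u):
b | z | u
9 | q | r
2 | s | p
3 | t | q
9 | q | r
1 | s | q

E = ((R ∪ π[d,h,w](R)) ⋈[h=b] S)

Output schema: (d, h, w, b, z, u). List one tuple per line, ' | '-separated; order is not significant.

Stepwise |·|:
  R → 6
  R → 6
  π[d,h,w](R) → 6
  (R ∪ π[d,h,w](R)) → 12
  S → 5
  ((R ∪ π[d,h,w](R)) ⋈[h=b] S) → 4

== RESULT ==
d | h | w | b | z | u
2 | 1 | t | 1 | s | q
2 | 1 | t | 1 | s | q
6 | 3 | s | 3 | t | q
6 | 3 | s | 3 | t | q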